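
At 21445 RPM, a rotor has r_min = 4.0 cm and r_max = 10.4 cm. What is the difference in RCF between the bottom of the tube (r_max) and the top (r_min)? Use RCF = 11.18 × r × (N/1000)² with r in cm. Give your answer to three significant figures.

≈ 32900 ×g

ΔRCF = 11.18 × (r_max − r_min) × (N/1000)² = 11.18 × 6.4 × 459.888025 ≈ 32,905.9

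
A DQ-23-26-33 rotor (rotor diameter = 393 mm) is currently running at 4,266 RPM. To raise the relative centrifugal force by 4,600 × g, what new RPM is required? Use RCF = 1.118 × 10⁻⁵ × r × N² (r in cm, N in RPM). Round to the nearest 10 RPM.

r = 393 mm / 2 = 196.5 mm = 19.65 cm
Current RCF = 1.118 × 10⁻⁵ × 19.65 × (4266)² = 1.118 × 10⁻⁵ × 19.65 × 18,198,756 ≈ 3,998 × g
Target RCF = 3,998 + 4,600 = 8,598 × g
N² = 8,598 / (21.9687 × 10⁻⁵) = 39,137,500
N ≈ √39,137,500 ≈ 6,256.0

6260 RPM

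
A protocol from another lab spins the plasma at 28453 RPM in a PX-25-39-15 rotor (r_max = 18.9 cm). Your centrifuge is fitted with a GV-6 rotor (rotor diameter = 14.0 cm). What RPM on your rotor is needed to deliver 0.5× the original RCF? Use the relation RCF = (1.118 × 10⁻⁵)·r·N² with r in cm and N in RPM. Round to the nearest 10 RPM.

33060 RPM

RCF_original = 1.118 × 10⁻⁵ × 18.9 × (28453)² = 1.118 × 10⁻⁵ × 18.9 × 809,573,209 ≈ 171,064.4 × g
Target RCF = 0.5 × 171,064.4 ≈ 85,532.2 × g
Your rotor: r = 14.0 / 2 = 7 cm
85,532.2 = 1.118 × 10⁻⁵ × 7 × N²
N² = 85,532.2 / (7.826 × 10⁻⁵) = 1,092,923,588
N ≈ √1,092,923,588 ≈ 33,059.4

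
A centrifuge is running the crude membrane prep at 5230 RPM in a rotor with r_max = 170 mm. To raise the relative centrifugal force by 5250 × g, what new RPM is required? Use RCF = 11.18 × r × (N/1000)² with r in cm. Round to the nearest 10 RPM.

r = 170 mm = 17.0 cm
Current RCF = 11.18 × 17 × (5.23)² = 11.18 × 17 × 27.3529 ≈ 5,198.7 × g
Target RCF = 5,198.7 + 5,250 = 10,448.7 × g
(N/1000)² = 10,448.7 / 190.06 = 54.9758
N = 1000 × √54.9758 ≈ 7,414.6

N₂ ≈ 7410 RPM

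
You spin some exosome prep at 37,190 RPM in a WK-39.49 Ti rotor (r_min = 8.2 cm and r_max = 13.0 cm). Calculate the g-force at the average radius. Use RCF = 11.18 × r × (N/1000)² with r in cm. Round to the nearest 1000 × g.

r_avg = (8.2 + 13.0) / 2 = 10.6 cm
RCF = 11.18 × r × (N/1000)²
RCF = 11.18 × 10.6 × (37.19)² = 11.18 × 10.6 × 1,383.0961 ≈ 163,908 × g

≈ 164000 g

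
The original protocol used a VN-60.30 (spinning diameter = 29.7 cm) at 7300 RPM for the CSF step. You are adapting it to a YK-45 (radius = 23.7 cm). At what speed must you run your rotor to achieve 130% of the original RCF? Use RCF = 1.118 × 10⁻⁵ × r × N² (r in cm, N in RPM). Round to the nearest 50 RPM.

Original rotor: r = 29.7 / 2 = 14.85 cm
RCF = 1.118 × 10⁻⁵ × r × N²
RCF_original = 1.118 × 10⁻⁵ × 14.85 × (7300)² = 1.118 × 10⁻⁵ × 14.85 × 53,290,000 ≈ 8,847.4 × g
Target RCF = 1.3 × 8,847.4 ≈ 11,501.6 × g
11,501.6 = 1.118 × 10⁻⁵ × 23.7 × N²
N² = 11,501.6 / (26.4966 × 10⁻⁵) = 43,407,833
N ≈ √43,407,833 ≈ 6,588.5

≈ 6600 RPM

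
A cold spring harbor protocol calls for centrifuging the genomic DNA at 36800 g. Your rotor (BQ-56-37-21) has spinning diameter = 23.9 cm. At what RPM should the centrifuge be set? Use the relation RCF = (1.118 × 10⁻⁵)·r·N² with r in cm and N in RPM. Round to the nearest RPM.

N ≈ 16597 RPM

r = 23.9 / 2 = 11.95 cm
36,800 = 1.118 × 10⁻⁵ × 11.95 × N²
N² = 36,800 / (13.3601 × 10⁻⁵) = 275,447,040
N ≈ √275,447,040 ≈ 16,596.6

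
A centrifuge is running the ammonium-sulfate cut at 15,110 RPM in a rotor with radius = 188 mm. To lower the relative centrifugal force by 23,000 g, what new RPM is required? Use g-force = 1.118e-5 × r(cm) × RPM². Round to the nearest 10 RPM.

r = 188 mm = 18.8 cm
Current RCF = 1.118 × 10⁻⁵ × 18.8 × (15110)² = 1.118 × 10⁻⁵ × 18.8 × 228,312,100 ≈ 47,987.6 × g
Target RCF = 47,987.6 − 23,000 = 24,987.6 × g
N² = 24,987.6 / (21.0184 × 10⁻⁵) = 118,884,406
N ≈ √118,884,406 ≈ 10,903.4

N₂ ≈ 10900 RPM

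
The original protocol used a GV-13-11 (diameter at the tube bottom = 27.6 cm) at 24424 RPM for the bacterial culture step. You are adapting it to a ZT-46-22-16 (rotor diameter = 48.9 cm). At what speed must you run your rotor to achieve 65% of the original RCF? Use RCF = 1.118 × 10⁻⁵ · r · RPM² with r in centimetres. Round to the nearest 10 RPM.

14790 RPM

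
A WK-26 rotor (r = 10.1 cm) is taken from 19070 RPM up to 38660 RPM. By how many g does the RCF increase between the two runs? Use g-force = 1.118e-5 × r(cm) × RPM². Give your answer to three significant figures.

≈ 128000 g

RCF₁ = 1.118 × 10⁻⁵ × 10.1 × (19070)² = 1.118 × 10⁻⁵ × 10.1 × 363,664,900 ≈ 41,064.3 × g
RCF₂ = 1.118 × 10⁻⁵ × 10.1 × (38660)² = 1.118 × 10⁻⁵ × 10.1 × 1,494,595,600 ≈ 168,766.7 × g
Increase = 168,766.7 − 41,064.3 = 127,702.4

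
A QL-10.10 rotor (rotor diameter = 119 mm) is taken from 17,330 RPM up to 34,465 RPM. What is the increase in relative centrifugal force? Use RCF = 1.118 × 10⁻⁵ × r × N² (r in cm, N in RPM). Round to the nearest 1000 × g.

≈ 59000 x g

r = 119 mm / 2 = 59.5 mm = 5.95 cm
RCF₁ = 1.118 × 10⁻⁵ × 5.95 × (17330)² = 1.118 × 10⁻⁵ × 5.95 × 300,328,900 ≈ 19,978.2 × g
RCF₂ = 1.118 × 10⁻⁵ × 5.95 × (34465)² = 1.118 × 10⁻⁵ × 5.95 × 1,187,836,225 ≈ 79,016.1 × g
Increase = 79,016.1 − 19,978.2 = 59,037.9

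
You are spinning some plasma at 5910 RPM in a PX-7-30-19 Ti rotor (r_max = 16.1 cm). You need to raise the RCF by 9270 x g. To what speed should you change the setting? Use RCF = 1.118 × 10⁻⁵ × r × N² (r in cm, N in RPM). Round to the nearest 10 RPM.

9300 RPM

Current RCF = 1.118 × 10⁻⁵ × 16.1 × (5910)² = 1.118 × 10⁻⁵ × 16.1 × 34,928,100 ≈ 6,287 × g
Target RCF = 6,287 + 9,270 = 15,557 × g
N² = 15,557 / (17.9998 × 10⁻⁵) = 86,428,738
N ≈ √86,428,738 ≈ 9,296.7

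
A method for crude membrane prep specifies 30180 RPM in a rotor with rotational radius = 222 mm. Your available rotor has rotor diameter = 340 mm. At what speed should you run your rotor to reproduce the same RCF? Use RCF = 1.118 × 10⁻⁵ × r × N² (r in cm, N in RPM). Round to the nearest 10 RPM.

≈ 34490 RPM

Original rotor: r = 222 mm = 22.2 cm
RCF = 1.118 × 10⁻⁵ × r × N²
RCF_original = 1.118 × 10⁻⁵ × 22.2 × (30180)² = 1.118 × 10⁻⁵ × 22.2 × 910,832,400 ≈ 226,065 × g
Your rotor: r = 340 mm / 2 = 170 mm = 17 cm
226,065 = 1.118 × 10⁻⁵ × 17 × N²
N² = 226,065 / (19.006 × 10⁻⁵) = 1,189,440,177
N ≈ √1,189,440,177 ≈ 34,488.3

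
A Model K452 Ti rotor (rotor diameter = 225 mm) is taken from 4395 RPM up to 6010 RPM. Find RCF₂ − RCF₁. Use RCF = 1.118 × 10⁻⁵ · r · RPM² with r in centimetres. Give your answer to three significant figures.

≈ 2110 g

r = 225 mm / 2 = 112.5 mm = 11.25 cm
RCF₁ = 1.118 × 10⁻⁵ × 11.25 × (4395)² = 1.118 × 10⁻⁵ × 11.25 × 19,316,025 ≈ 2,429.5 × g
RCF₂ = 1.118 × 10⁻⁵ × 11.25 × (6010)² = 1.118 × 10⁻⁵ × 11.25 × 36,120,100 ≈ 4,543 × g
Increase = 4,543 − 2,429.5 = 2,113.5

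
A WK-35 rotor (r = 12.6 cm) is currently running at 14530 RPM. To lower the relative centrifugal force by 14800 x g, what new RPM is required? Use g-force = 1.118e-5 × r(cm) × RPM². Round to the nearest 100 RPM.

10300 RPM

Current RCF = 1.118 × 10⁻⁵ × 12.6 × (14530)² = 1.118 × 10⁻⁵ × 12.6 × 211,120,900 ≈ 29,740.2 × g
Target RCF = 29,740.2 − 14,800 = 14,940.2 × g
N² = 14,940.2 / (14.0868 × 10⁻⁵) = 106,058,154
N ≈ √106,058,154 ≈ 10,298.5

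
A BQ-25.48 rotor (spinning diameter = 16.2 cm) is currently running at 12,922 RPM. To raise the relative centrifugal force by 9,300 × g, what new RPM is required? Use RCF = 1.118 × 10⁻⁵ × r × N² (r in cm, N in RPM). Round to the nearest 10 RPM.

≈ 16420 RPM

r = 16.2 / 2 = 8.1 cm
Current RCF = 1.118 × 10⁻⁵ × 8.1 × (12922)² = 1.118 × 10⁻⁵ × 8.1 × 166,978,084 ≈ 15,121.2 × g
Target RCF = 15,121.2 + 9,300 = 24,421.2 × g
N² = 24,421.2 / (9.0558 × 10⁻⁵) = 269,674,684
N ≈ √269,674,684 ≈ 16,421.8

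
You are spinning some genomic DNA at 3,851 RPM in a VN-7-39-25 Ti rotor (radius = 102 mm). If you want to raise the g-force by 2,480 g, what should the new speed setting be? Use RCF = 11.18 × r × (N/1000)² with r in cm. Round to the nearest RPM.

r = 102 mm = 10.2 cm
Current RCF = 11.18 × 10.2 × (3.851)² = 11.18 × 10.2 × 14.830201 ≈ 1,691.2 × g
Target RCF = 1,691.2 + 2,480 = 4,171.2 × g
(N/1000)² = 4,171.2 / 114.036 = 36.57792
N = 1000 × √36.57792 ≈ 6,048.0

≈ 6048 RPM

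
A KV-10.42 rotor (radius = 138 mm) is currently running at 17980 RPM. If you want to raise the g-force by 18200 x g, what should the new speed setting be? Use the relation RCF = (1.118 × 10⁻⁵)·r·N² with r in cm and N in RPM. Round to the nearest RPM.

r = 138 mm = 13.8 cm
Current RCF = 1.118 × 10⁻⁵ × 13.8 × (17980)² = 1.118 × 10⁻⁵ × 13.8 × 323,280,400 ≈ 49,877 × g
Target RCF = 49,877 + 18,200 = 68,077 × g
N² = 68,077 / (15.4284 × 10⁻⁵) = 441,244,718
N ≈ √441,244,718 ≈ 21,005.8

21006 RPM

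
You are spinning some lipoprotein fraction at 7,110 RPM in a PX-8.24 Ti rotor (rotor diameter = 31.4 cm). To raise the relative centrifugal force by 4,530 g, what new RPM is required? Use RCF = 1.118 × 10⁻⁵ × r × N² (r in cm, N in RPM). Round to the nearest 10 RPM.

8740 RPM

r = 31.4 / 2 = 15.7 cm
Current RCF = 1.118 × 10⁻⁵ × 15.7 × (7110)² = 1.118 × 10⁻⁵ × 15.7 × 50,552,100 ≈ 8,873.2 × g
Target RCF = 8,873.2 + 4,530 = 13,403.2 × g
N² = 13,403.2 / (17.5526 × 10⁻⁵) = 76,360,197
N ≈ √76,360,197 ≈ 8,738.4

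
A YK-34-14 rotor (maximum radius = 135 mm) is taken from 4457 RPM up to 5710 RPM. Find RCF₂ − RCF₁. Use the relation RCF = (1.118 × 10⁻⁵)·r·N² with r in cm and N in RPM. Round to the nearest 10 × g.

1920 ×g

r = 135 mm = 13.5 cm
RCF₁ = 1.118 × 10⁻⁵ × 13.5 × (4457)² = 1.118 × 10⁻⁵ × 13.5 × 19,864,849 ≈ 2,998.2 × g
RCF₂ = 1.118 × 10⁻⁵ × 13.5 × (5710)² = 1.118 × 10⁻⁵ × 13.5 × 32,604,100 ≈ 4,920.9 × g
Increase = 4,920.9 − 2,998.2 = 1,922.7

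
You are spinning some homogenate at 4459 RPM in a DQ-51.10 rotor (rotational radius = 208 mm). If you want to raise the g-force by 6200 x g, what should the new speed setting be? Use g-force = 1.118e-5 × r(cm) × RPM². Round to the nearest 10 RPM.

r = 208 mm = 20.8 cm
Current RCF = 1.118 × 10⁻⁵ × 20.8 × (4459)² = 1.118 × 10⁻⁵ × 20.8 × 19,882,681 ≈ 4,623.6 × g
Target RCF = 4,623.6 + 6,200 = 10,823.6 × g
N² = 10,823.6 / (23.2544 × 10⁻⁵) = 46,544,310
N ≈ √46,544,310 ≈ 6,822.3

≈ 6820 RPM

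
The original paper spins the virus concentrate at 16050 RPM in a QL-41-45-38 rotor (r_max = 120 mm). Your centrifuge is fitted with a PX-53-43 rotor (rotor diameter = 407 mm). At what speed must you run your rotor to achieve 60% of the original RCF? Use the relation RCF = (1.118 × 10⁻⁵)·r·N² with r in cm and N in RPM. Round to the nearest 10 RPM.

Original rotor: r = 120 mm = 12.0 cm
RCF = 1.118 × 10⁻⁵ × r × N²
RCF_original = 1.118 × 10⁻⁵ × 12 × (16050)² = 1.118 × 10⁻⁵ × 12 × 257,602,500 ≈ 34,560 × g
Target RCF = 0.6 × 34,560 ≈ 20,736 × g
Your rotor: r = 407 mm / 2 = 203.5 mm = 20.35 cm
20,736 = 1.118 × 10⁻⁵ × 20.35 × N²
N² = 20,736 / (22.7513 × 10⁻⁵) = 91,142,045
N ≈ √91,142,045 ≈ 9,546.8

≈ 9550 RPM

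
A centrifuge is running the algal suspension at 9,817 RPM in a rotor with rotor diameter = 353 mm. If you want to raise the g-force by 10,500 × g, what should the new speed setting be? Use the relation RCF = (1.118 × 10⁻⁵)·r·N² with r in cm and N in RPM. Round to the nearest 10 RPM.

r = 353 mm / 2 = 176.5 mm = 17.65 cm
Current RCF = 1.118 × 10⁻⁵ × 17.65 × (9817)² = 1.118 × 10⁻⁵ × 17.65 × 96,373,489 ≈ 19,017.1 × g
Target RCF = 19,017.1 + 10,500 = 29,517.1 × g
N² = 29,517.1 / (19.7327 × 10⁻⁵) = 149,584,700
N ≈ √149,584,700 ≈ 12,230.5

12230 RPM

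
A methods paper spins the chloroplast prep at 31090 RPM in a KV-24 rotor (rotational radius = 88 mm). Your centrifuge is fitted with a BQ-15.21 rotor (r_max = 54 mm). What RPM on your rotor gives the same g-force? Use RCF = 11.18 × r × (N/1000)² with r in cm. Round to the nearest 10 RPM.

39690 RPM

Original rotor: r = 88 mm = 8.8 cm
RCF_original = 11.18 × 8.8 × (31.09)² = 11.18 × 8.8 × 966.5881 ≈ 95,096.8 × g
Your rotor: r = 54 mm = 5.4 cm
95,096.8 = 11.18 × 5.4 × (N/1000)²
(N/1000)² = 95,096.8 / 60.372 = 1575.181
N = 1000 × √1575.181 ≈ 39,688.5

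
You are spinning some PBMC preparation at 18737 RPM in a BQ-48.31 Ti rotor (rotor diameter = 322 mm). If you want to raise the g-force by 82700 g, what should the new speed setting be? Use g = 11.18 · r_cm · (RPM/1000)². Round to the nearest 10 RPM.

28470 RPM

r = 322 mm / 2 = 161 mm = 16.1 cm
Current RCF = 11.18 × 16.1 × (18.737)² = 11.18 × 16.1 × 351.075169 ≈ 63,192.8 × g
Target RCF = 63,192.8 + 82,700 = 145,892.8 × g
(N/1000)² = 145,892.8 / 179.998 = 810.5246
N = 1000 × √810.5246 ≈ 28,469.7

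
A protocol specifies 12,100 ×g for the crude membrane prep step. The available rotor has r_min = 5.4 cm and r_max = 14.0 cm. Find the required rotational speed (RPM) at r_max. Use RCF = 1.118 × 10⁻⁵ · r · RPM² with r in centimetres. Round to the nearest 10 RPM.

Use r_max = 14.0 cm.
RCF = 1.118 × 10⁻⁵ × r × N²
12,100 = 1.118 × 10⁻⁵ × 14 × N²
N² = 12,100 / (15.652 × 10⁻⁵) = 77,306,415
N ≈ √77,306,415 ≈ 8,792.4

8790 RPM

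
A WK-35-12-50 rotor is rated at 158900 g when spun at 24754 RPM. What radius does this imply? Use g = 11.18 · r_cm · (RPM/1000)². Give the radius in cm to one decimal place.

RCF = 11.18 × r × (N/1000)²
158900 = 11.18 × r × (24.754)²
r = 158900 / (11.18 × 612.760516) = 158900 / 6850.663 ≈ 23.195 cm

23.2 cm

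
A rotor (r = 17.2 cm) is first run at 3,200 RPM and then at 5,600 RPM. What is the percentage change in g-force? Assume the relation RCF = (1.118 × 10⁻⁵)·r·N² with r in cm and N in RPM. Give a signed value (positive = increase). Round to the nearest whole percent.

+206%

RCF ∝ N², so the ratio is (5600/3200)² = (1.750000)² = 3.0625.
Change = 3.0625 − 1 = +2.0625 → +206.2%.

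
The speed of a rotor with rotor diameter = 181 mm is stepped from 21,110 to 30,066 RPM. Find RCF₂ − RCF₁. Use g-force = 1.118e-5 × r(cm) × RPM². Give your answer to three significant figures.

≈ 46400 x g

r = 181 mm / 2 = 90.5 mm = 9.05 cm
RCF₁ = 1.118 × 10⁻⁵ × 9.05 × (21110)² = 1.118 × 10⁻⁵ × 9.05 × 445,632,100 ≈ 45,088.6 × g
RCF₂ = 1.118 × 10⁻⁵ × 9.05 × (30066)² = 1.118 × 10⁻⁵ × 9.05 × 903,964,356 ≈ 91,462.2 × g
Increase = 91,462.2 − 45,088.6 = 46,373.6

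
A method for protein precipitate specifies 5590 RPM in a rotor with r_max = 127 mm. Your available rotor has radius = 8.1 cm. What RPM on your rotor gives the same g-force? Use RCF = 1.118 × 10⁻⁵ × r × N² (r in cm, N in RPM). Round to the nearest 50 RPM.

Original rotor: r = 127 mm = 12.7 cm
RCF_original = 1.118 × 10⁻⁵ × 12.7 × (5590)² = 1.118 × 10⁻⁵ × 12.7 × 31,248,100 ≈ 4,436.8 × g
4,436.8 = 1.118 × 10⁻⁵ × 8.1 × N²
N² = 4,436.8 / (9.0558 × 10⁻⁵) = 48,994,015
N ≈ √48,994,015 ≈ 6,999.6

≈ 7000 RPM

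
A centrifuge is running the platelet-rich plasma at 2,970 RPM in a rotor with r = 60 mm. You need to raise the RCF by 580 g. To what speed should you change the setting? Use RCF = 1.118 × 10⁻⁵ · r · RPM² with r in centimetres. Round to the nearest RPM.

r = 60 mm = 6.0 cm
Current RCF = 1.118 × 10⁻⁵ × 6 × (2970)² = 1.118 × 10⁻⁵ × 6 × 8,820,900 ≈ 591.7 × g
Target RCF = 591.7 + 580 = 1,171.7 × g
N² = 1,171.7 / (6.708 × 10⁻⁵) = 17,467,203
N ≈ √17,467,203 ≈ 4,179.4

≈ 4179 RPM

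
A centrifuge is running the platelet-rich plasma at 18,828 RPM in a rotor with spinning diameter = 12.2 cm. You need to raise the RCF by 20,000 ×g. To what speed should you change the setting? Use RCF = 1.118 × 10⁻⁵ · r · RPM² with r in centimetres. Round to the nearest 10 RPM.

N₂ ≈ 25450 RPM

r = 12.2 / 2 = 6.1 cm
Current RCF = 1.118 × 10⁻⁵ × 6.1 × (18828)² = 1.118 × 10⁻⁵ × 6.1 × 354,493,584 ≈ 24,175.8 × g
Target RCF = 24,175.8 + 20,000 = 44,175.8 × g
N² = 44,175.8 / (6.8198 × 10⁻⁵) = 647,757,999
N ≈ √647,757,999 ≈ 25,451.1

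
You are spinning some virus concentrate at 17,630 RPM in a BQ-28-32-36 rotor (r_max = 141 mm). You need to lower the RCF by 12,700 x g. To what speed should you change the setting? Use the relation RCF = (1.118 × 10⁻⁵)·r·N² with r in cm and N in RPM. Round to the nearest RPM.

N₂ ≈ 15174 RPM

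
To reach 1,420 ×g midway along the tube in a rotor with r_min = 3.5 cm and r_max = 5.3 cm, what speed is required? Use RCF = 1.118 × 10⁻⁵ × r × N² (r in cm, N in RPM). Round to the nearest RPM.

r_avg = (3.5 + 5.3) / 2 = 4.4 cm
1,420 = 1.118 × 10⁻⁵ × 4.4 × N²
N² = 1,420 / (4.9192 × 10⁻⁵) = 28,866,482
N ≈ √28,866,482 ≈ 5,372.8

≈ 5373 RPM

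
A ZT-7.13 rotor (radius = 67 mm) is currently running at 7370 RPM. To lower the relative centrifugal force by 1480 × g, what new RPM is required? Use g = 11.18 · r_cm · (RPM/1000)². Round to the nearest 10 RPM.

5880 RPM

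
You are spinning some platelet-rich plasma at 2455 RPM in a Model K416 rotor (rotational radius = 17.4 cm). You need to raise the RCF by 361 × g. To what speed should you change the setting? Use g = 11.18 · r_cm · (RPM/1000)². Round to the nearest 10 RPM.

≈ 2810 RPM

Current RCF = 11.18 × 17.4 × (2.455)² = 11.18 × 17.4 × 6.027025 ≈ 1,172.4 × g
Target RCF = 1,172.4 + 361 = 1,533.4 × g
(N/1000)² = 1,533.4 / 194.532 = 7.882508
N = 1000 × √7.882508 ≈ 2,807.6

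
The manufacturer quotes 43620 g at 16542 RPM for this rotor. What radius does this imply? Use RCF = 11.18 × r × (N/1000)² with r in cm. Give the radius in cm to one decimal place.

43620 = 11.18 × r × (16.542)²
r = 43620 / (11.18 × 273.637764) = 43620 / 3059.27 ≈ 14.258 cm

14.3 cm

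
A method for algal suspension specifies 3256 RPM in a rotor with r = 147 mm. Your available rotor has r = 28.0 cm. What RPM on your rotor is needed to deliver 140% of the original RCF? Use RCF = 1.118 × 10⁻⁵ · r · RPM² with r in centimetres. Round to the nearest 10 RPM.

2790 RPM

Original rotor: r = 147 mm = 14.7 cm
RCF = 1.118 × 10⁻⁵ × r × N²
RCF_original = 1.118 × 10⁻⁵ × 14.7 × (3256)² = 1.118 × 10⁻⁵ × 14.7 × 10,601,536 ≈ 1,742.3 × g
Target RCF = 1.4 × 1,742.3 ≈ 2,439.2 × g
2,439.2 = 1.118 × 10⁻⁵ × 28 × N²
N² = 2,439.2 / (31.304 × 10⁻⁵) = 7,791,975
N ≈ √7,791,975 ≈ 2,791.4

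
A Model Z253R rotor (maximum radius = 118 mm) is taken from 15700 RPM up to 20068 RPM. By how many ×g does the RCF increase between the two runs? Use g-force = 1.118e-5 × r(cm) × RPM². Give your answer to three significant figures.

r = 118 mm = 11.8 cm
RCF₁ = 1.118 × 10⁻⁵ × 11.8 × (15700)² = 1.118 × 10⁻⁵ × 11.8 × 246,490,000 ≈ 32,517.9 × g
RCF₂ = 1.118 × 10⁻⁵ × 11.8 × (20068)² = 1.118 × 10⁻⁵ × 11.8 × 402,724,624 ≈ 53,129 × g
Increase = 53,129 − 32,517.9 = 20,611.1

20600 ×g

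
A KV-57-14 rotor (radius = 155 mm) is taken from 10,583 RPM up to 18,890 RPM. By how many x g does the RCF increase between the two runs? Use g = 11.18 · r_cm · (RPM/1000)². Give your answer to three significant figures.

≈ 42400 x g

r = 155 mm = 15.5 cm
RCF₁ = 11.18 × 15.5 × (10.583)² = 11.18 × 15.5 × 111.999889 ≈ 19,408.5 × g
RCF₂ = 11.18 × 15.5 × (18.89)² = 11.18 × 15.5 × 356.8321 ≈ 61,835.4 × g
Increase = 61,835.4 − 19,408.5 = 42,426.9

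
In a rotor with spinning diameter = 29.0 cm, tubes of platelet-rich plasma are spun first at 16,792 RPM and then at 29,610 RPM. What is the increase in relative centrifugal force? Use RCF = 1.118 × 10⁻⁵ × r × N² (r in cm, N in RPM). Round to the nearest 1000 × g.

r = 29.0 / 2 = 14.5 cm
RCF₁ = 1.118 × 10⁻⁵ × 14.5 × (16792)² = 1.118 × 10⁻⁵ × 14.5 × 281,971,264 ≈ 45,710.4 × g
RCF₂ = 1.118 × 10⁻⁵ × 14.5 × (29610)² = 1.118 × 10⁻⁵ × 14.5 × 876,752,100 ≈ 142,130.3 × g
Increase = 142,130.3 − 45,710.4 = 96,419.9

≈ 96000 ×g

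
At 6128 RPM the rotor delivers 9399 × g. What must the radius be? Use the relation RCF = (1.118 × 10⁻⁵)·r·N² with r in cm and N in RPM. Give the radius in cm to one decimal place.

RCF = 1.118 × 10⁻⁵ × r × N²
9399 = 1.118 × 10⁻⁵ × r × (6128)²
r = 9399 / (1.118 × 10⁻⁵ × 37,552,384) = 9399 / 419.8357 ≈ 22.387 cm

22.4 cm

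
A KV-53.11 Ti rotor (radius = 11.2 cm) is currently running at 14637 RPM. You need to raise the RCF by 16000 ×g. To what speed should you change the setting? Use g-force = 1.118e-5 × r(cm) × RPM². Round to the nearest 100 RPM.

18500 RPM

Current RCF = 1.118 × 10⁻⁵ × 11.2 × (14637)² = 1.118 × 10⁻⁵ × 11.2 × 214,241,769 ≈ 26,826.5 × g
Target RCF = 26,826.5 + 16,000 = 42,826.5 × g
N² = 42,826.5 / (12.5216 × 10⁻⁵) = 342,020,988
N ≈ √342,020,988 ≈ 18,493.8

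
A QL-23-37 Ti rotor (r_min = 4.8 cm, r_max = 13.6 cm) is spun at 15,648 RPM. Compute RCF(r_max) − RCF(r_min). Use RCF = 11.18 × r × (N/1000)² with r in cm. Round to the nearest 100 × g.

RCF_max = 11.18 × 13.6 × (15.648)² = 11.18 × 13.6 × 244.859904 ≈ 37,230.5 × g
RCF_min = 11.18 × 4.8 × (15.648)² = 11.18 × 4.8 × 244.859904 ≈ 13,140.2 × g
ΔRCF = 37,230.5 − 13,140.2 = 24,090.3

≈ 24100 g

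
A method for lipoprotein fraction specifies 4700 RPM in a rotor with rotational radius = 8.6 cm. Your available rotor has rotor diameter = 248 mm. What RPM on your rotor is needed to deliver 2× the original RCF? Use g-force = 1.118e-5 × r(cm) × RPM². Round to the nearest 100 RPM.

RCF = 1.118 × 10⁻⁵ × r × N²
RCF_original = 1.118 × 10⁻⁵ × 8.6 × (4700)² = 1.118 × 10⁻⁵ × 8.6 × 22,090,000 ≈ 2,123.9 × g
Target RCF = 2 × 2,123.9 ≈ 4,247.8 × g
Your rotor: r = 248 mm / 2 = 124 mm = 12.4 cm
4,247.8 = 1.118 × 10⁻⁵ × 12.4 × N²
N² = 4,247.8 / (13.8632 × 10⁻⁵) = 30,640,833
N ≈ √30,640,833 ≈ 5,535.4

5500 RPM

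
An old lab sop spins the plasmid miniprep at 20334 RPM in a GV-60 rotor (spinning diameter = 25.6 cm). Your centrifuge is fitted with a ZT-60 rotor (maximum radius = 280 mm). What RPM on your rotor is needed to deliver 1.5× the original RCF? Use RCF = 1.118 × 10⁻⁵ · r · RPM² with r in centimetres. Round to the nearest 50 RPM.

16850 RPM

Original rotor: r = 25.6 / 2 = 12.8 cm
RCF_original = 1.118 × 10⁻⁵ × 12.8 × (20334)² = 1.118 × 10⁻⁵ × 12.8 × 413,471,556 ≈ 59,169.4 × g
Target RCF = 1.5 × 59,169.4 ≈ 88,754.1 × g
Your rotor: r = 280 mm = 28.0 cm
88,754.1 = 1.118 × 10⁻⁵ × 28 × N²
N² = 88,754.1 / (31.304 × 10⁻⁵) = 283,523,192
N ≈ √283,523,192 ≈ 16,838.1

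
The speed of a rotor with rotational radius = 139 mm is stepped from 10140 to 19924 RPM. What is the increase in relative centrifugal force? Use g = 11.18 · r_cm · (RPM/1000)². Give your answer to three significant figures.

≈ 45700 × g

r = 139 mm = 13.9 cm
RCF₁ = 11.18 × 13.9 × (10.14)² = 11.18 × 13.9 × 102.8196 ≈ 15,978.4 × g
RCF₂ = 11.18 × 13.9 × (19.924)² = 11.18 × 13.9 × 396.965776 ≈ 61,689.3 × g
Increase = 61,689.3 − 15,978.4 = 45,710.9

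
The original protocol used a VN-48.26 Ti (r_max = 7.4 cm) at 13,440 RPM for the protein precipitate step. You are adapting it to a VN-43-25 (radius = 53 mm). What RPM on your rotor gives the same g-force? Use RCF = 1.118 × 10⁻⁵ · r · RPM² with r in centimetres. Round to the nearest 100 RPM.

RCF_original = 1.118 × 10⁻⁵ × 7.4 × (13440)² = 1.118 × 10⁻⁵ × 7.4 × 180,633,600 ≈ 14,944.2 × g
Your rotor: r = 53 mm = 5.3 cm
14,944.2 = 1.118 × 10⁻⁵ × 5.3 × N²
N² = 14,944.2 / (5.9254 × 10⁻⁵) = 252,205,758
N ≈ √252,205,758 ≈ 15,881.0

15900 RPM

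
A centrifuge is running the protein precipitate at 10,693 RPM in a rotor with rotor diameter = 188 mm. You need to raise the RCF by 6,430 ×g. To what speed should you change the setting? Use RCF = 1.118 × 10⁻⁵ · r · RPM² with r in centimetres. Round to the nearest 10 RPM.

r = 188 mm / 2 = 94 mm = 9.4 cm
Current RCF = 1.118 × 10⁻⁵ × 9.4 × (10693)² = 1.118 × 10⁻⁵ × 9.4 × 114,340,249 ≈ 12,016.2 × g
Target RCF = 12,016.2 + 6,430 = 18,446.2 × g
N² = 18,446.2 / (10.5092 × 10⁻⁵) = 175,524,303
N ≈ √175,524,303 ≈ 13,248.6

N₂ ≈ 13250 RPM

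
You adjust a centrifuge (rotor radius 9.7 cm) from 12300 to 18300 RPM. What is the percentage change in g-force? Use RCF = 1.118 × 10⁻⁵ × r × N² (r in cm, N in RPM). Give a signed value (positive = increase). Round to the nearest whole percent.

RCF ∝ N², so the ratio is (18300/12300)² = (1.487805)² = 2.2136.
Change = 2.2136 − 1 = +1.2136 → +121.4%.

+121%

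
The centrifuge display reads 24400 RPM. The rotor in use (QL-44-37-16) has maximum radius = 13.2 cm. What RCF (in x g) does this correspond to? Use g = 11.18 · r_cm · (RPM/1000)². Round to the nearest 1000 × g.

RCF ≈ 88000 x g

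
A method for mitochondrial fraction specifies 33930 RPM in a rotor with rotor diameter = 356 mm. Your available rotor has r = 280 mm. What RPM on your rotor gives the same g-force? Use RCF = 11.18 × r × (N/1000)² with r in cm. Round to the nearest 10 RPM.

≈ 27050 RPM

Original rotor: r = 356 mm / 2 = 178 mm = 17.8 cm
RCF = 11.18 × r × (N/1000)²
RCF_original = 11.18 × 17.8 × (33.93)² = 11.18 × 17.8 × 1,151.2449 ≈ 229,102.3 × g
Your rotor: r = 280 mm = 28.0 cm
229,102.3 = 11.18 × 28 × (N/1000)²
(N/1000)² = 229,102.3 / 313.04 = 731.8627
N = 1000 × √731.8627 ≈ 27,053.0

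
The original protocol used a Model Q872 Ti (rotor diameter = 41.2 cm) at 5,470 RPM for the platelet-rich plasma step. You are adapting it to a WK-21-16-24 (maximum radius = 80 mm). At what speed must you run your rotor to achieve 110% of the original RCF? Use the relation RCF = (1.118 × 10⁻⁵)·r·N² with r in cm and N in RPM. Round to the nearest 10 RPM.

Original rotor: r = 41.2 / 2 = 20.6 cm
RCF_original = 1.118 × 10⁻⁵ × 20.6 × (5470)² = 1.118 × 10⁻⁵ × 20.6 × 29,920,900 ≈ 6,891 × g
Target RCF = 1.1 × 6,891 ≈ 7,580.1 × g
Your rotor: r = 80 mm = 8.0 cm
7,580.1 = 1.118 × 10⁻⁵ × 8 × N²
N² = 7,580.1 / (8.944 × 10⁻⁵) = 84,750,671
N ≈ √84,750,671 ≈ 9,206.0

9210 RPM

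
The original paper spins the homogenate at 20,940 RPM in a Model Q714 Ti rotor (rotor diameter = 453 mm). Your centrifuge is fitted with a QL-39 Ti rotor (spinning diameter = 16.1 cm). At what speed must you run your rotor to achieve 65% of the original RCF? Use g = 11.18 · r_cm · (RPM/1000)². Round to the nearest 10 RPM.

28320 RPM

Original rotor: r = 453 mm / 2 = 226.5 mm = 22.65 cm
RCF_original = 11.18 × 22.65 × (20.94)² = 11.18 × 22.65 × 438.4836 ≈ 111,035.9 × g
Target RCF = 0.65 × 111,035.9 ≈ 72,173.3 × g
Your rotor: r = 16.1 / 2 = 8.05 cm
72,173.3 = 11.18 × 8.05 × (N/1000)²
(N/1000)² = 72,173.3 / 89.999 = 801.9345
N = 1000 × √801.9345 ≈ 28,318.4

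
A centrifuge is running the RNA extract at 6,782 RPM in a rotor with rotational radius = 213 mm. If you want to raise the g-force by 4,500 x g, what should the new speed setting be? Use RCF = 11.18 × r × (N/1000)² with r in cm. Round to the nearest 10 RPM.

≈ 8060 RPM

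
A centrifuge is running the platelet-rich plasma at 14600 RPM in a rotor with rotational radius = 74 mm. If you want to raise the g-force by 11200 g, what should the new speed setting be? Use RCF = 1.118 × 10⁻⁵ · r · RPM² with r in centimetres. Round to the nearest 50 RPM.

N₂ ≈ 18650 RPM

r = 74 mm = 7.4 cm
Current RCF = 1.118 × 10⁻⁵ × 7.4 × (14600)² = 1.118 × 10⁻⁵ × 7.4 × 213,160,000 ≈ 17,635.2 × g
Target RCF = 17,635.2 + 11,200 = 28,835.2 × g
N² = 28,835.2 / (8.2732 × 10⁻⁵) = 348,537,446
N ≈ √348,537,446 ≈ 18,669.2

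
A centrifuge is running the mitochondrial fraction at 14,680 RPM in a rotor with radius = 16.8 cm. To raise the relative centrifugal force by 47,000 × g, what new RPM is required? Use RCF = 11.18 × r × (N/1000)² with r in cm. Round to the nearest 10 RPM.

N₂ ≈ 21580 RPM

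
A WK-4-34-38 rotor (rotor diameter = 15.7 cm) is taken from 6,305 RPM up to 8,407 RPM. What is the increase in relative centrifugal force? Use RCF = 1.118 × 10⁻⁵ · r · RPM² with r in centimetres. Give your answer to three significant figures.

2710 ×g

r = 15.7 / 2 = 7.85 cm
RCF₁ = 1.118 × 10⁻⁵ × 7.85 × (6305)² = 1.118 × 10⁻⁵ × 7.85 × 39,753,025 ≈ 3,488.8 × g
RCF₂ = 1.118 × 10⁻⁵ × 7.85 × (8407)² = 1.118 × 10⁻⁵ × 7.85 × 70,677,649 ≈ 6,202.9 × g
Increase = 6,202.9 − 3,488.8 = 2,714.1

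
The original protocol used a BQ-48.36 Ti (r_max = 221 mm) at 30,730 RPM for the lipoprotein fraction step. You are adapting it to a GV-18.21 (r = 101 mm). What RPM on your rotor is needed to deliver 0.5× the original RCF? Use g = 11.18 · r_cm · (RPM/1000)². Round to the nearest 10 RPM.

Original rotor: r = 221 mm = 22.1 cm
RCF_original = 11.18 × 22.1 × (30.73)² = 11.18 × 22.1 × 944.3329 ≈ 233,323.9 × g
Target RCF = 0.5 × 233,323.9 ≈ 116,661.9 × g
Your rotor: r = 101 mm = 10.1 cm
116,661.9 = 11.18 × 10.1 × (N/1000)²
(N/1000)² = 116,661.9 / 112.918 = 1033.156
N = 1000 × √1033.156 ≈ 32,142.7

32140 RPM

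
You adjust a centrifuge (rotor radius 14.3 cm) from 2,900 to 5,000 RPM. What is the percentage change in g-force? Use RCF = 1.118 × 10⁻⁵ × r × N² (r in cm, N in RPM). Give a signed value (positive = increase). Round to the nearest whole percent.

RCF ∝ N², so the ratio is (5000/2900)² = (1.724138)² = 2.9727.
Change = 2.9727 − 1 = +1.9727 → +197.3%.

+197%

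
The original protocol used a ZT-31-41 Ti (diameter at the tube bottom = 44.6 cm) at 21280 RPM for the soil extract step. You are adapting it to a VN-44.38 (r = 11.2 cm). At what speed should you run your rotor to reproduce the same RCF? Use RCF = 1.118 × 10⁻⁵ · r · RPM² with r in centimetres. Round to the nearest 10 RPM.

Original rotor: r = 44.6 / 2 = 22.3 cm
RCF_original = 1.118 × 10⁻⁵ × 22.3 × (21280)² = 1.118 × 10⁻⁵ × 22.3 × 452,838,400 ≈ 112,899 × g
112,899 = 1.118 × 10⁻⁵ × 11.2 × N²
N² = 112,899 / (12.5216 × 10⁻⁵) = 901,633,976
N ≈ √901,633,976 ≈ 30,027.2

≈ 30030 RPM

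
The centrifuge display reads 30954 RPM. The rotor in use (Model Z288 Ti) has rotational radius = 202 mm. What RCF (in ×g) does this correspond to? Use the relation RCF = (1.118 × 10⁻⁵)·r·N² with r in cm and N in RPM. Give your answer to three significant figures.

216000 ×g

r = 202 mm = 20.2 cm
RCF = 1.118 × 10⁻⁵ × 20.2 × (30954)² = 1.118 × 10⁻⁵ × 20.2 × 958,150,116 ≈ 216,384.8 × g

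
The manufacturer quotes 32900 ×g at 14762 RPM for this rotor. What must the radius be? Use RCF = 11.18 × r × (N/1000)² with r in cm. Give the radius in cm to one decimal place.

r ≈ 13.5 cm

RCF = 11.18 × r × (N/1000)²
32900 = 11.18 × r × (14.762)²
r = 32900 / (11.18 × 217.916644) = 32900 / 2436.308 ≈ 13.504 cm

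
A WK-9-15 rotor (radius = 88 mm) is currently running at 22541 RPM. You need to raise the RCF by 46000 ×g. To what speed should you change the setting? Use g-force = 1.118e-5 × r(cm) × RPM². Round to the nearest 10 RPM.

r = 88 mm = 8.8 cm
Current RCF = 1.118 × 10⁻⁵ × 8.8 × (22541)² = 1.118 × 10⁻⁵ × 8.8 × 508,096,681 ≈ 49,988.6 × g
Target RCF = 49,988.6 + 46,000 = 95,988.6 × g
N² = 95,988.6 / (9.8384 × 10⁻⁵) = 975,652,545
N ≈ √975,652,545 ≈ 31,235.4

N₂ ≈ 31240 RPM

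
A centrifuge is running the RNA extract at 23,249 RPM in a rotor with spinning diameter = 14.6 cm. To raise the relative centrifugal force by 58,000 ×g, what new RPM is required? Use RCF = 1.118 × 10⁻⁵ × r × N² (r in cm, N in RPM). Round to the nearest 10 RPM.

r = 14.6 / 2 = 7.3 cm
Current RCF = 1.118 × 10⁻⁵ × 7.3 × (23249)² = 1.118 × 10⁻⁵ × 7.3 × 540,516,001 ≈ 44,113.7 × g
Target RCF = 44,113.7 + 58,000 = 102,113.7 × g
N² = 102,113.7 / (8.1614 × 10⁻⁵) = 1,251,178,719
N ≈ √1,251,178,719 ≈ 35,372.0

≈ 35370 RPM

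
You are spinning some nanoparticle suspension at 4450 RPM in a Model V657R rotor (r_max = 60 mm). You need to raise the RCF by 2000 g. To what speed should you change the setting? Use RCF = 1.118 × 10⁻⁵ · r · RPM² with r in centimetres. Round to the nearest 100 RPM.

N₂ ≈ 7000 RPM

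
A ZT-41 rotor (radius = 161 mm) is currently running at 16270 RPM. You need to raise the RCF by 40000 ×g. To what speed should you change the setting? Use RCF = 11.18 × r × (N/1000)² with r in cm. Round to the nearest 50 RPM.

≈ 22050 RPM

r = 161 mm = 16.1 cm
Current RCF = 11.18 × 16.1 × (16.27)² = 11.18 × 16.1 × 264.7129 ≈ 47,647.8 × g
Target RCF = 47,647.8 + 40,000 = 87,647.8 × g
(N/1000)² = 87,647.8 / 179.998 = 486.9376
N = 1000 × √486.9376 ≈ 22,066.7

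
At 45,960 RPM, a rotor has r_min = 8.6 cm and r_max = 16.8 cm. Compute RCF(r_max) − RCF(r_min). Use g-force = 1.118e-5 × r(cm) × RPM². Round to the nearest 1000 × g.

RCF_max = 1.118 × 10⁻⁵ × 16.8 × (45960)² = 1.118 × 10⁻⁵ × 16.8 × 2,112,321,600 ≈ 396,744.7 × g
RCF_min = 1.118 × 10⁻⁵ × 8.6 × (45960)² = 1.118 × 10⁻⁵ × 8.6 × 2,112,321,600 ≈ 203,095.5 × g
ΔRCF = 396,744.7 − 203,095.5 = 193,649.2

ΔRCF ≈ 194000 ×g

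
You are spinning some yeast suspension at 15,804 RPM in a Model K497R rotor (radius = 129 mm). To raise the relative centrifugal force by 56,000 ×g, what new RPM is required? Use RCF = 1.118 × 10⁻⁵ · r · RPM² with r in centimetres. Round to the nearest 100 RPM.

≈ 25300 RPM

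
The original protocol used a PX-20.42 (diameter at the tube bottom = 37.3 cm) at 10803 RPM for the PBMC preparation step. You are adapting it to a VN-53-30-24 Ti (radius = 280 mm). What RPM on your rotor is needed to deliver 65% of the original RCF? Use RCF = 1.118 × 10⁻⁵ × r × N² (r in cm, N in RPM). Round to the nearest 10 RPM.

≈ 7110 RPM

Original rotor: r = 37.3 / 2 = 18.65 cm
RCF_original = 1.118 × 10⁻⁵ × 18.65 × (10803)² = 1.118 × 10⁻⁵ × 18.65 × 116,704,809 ≈ 24,333.8 × g
Target RCF = 0.65 × 24,333.8 ≈ 15,817 × g
Your rotor: r = 280 mm = 28.0 cm
15,817 = 1.118 × 10⁻⁵ × 28 × N²
N² = 15,817 / (31.304 × 10⁻⁵) = 50,527,089
N ≈ √50,527,089 ≈ 7,108.2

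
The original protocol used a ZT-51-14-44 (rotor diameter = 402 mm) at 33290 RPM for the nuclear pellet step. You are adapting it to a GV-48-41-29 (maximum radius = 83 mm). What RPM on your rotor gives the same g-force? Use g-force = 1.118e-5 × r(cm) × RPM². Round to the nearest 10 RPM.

≈ 51810 RPM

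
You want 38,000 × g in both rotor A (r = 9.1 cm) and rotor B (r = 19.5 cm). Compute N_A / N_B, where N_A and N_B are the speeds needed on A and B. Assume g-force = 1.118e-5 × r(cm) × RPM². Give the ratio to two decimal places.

At fixed RCF, N ∝ 1/√r, so N_A/N_B = √(r_B/r_A) = √(19.5/9.1) = √2.142857 = 1.4639.

1.46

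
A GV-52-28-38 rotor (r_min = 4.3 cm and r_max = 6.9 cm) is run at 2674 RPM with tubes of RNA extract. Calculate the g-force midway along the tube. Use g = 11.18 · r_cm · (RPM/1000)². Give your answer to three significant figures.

RCF ≈ 448 × g

r_avg = (4.3 + 6.9) / 2 = 5.6 cm
RCF = 11.18 × 5.6 × (2.674)² = 11.18 × 5.6 × 7.150276 ≈ 447.7 × g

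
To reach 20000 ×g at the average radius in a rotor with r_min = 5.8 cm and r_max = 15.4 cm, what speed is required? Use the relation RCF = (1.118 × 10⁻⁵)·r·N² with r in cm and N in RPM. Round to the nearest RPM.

r_avg = (5.8 + 15.4) / 2 = 10.6 cm
RCF = 1.118 × 10⁻⁵ × r × N²
20,000 = 1.118 × 10⁻⁵ × 10.6 × N²
N² = 20,000 / (11.8508 × 10⁻⁵) = 168,764,978
N ≈ √168,764,978 ≈ 12,991.0

≈ 12991 RPM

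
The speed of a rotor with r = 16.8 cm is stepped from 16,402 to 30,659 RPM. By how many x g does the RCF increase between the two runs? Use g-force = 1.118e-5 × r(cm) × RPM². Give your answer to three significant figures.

≈ 126000 x g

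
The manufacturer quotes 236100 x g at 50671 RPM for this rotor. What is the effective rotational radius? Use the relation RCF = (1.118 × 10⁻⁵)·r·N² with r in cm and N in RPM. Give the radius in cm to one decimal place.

≈ 8.2 cm

RCF = 1.118 × 10⁻⁵ × r × N²
236100 = 1.118 × 10⁻⁵ × r × (50671)²
r = 236100 / (1.118 × 10⁻⁵ × 2,567,550,241) = 236100 / 28705.21 ≈ 8.225 cm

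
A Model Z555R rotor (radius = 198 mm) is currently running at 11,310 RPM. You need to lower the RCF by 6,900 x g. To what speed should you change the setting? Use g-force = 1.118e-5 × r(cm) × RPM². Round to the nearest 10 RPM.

r = 198 mm = 19.8 cm
Current RCF = 1.118 × 10⁻⁵ × 19.8 × (11310)² = 1.118 × 10⁻⁵ × 19.8 × 127,916,100 ≈ 28,316 × g
Target RCF = 28,316 − 6,900 = 21,416 × g
N² = 21,416 / (22.1364 × 10⁻⁵) = 96,745,632
N ≈ √96,745,632 ≈ 9,835.9

N₂ ≈ 9840 RPM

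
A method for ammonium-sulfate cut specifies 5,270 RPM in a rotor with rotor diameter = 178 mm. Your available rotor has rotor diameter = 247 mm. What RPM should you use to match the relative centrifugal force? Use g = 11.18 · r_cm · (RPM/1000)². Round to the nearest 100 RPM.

Original rotor: r = 178 mm / 2 = 89 mm = 8.9 cm
RCF_original = 11.18 × 8.9 × (5.27)² = 11.18 × 8.9 × 27.7729 ≈ 2,763.5 × g
Your rotor: r = 247 mm / 2 = 123.5 mm = 12.35 cm
2,763.5 = 11.18 × 12.35 × (N/1000)²
(N/1000)² = 2,763.5 / 138.073 = 20.01477
N = 1000 × √20.01477 ≈ 4,473.8

4500 RPM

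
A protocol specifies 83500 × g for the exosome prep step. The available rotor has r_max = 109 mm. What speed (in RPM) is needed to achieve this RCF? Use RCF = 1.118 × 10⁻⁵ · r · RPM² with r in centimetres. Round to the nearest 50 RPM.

N ≈ 26200 RPM

r = 109 mm = 10.9 cm
RCF = 1.118 × 10⁻⁵ × r × N²
83,500 = 1.118 × 10⁻⁵ × 10.9 × N²
N² = 83,500 / (12.1862 × 10⁻⁵) = 685,201,293
N ≈ √685,201,293 ≈ 26,176.3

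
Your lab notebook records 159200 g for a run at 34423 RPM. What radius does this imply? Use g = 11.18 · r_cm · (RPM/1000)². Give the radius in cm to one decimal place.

RCF = 11.18 × r × (N/1000)²
159200 = 11.18 × r × (34.423)²
r = 159200 / (11.18 × 1184.942929) = 159200 / 13247.66 ≈ 12.017 cm

≈ 12.0 cm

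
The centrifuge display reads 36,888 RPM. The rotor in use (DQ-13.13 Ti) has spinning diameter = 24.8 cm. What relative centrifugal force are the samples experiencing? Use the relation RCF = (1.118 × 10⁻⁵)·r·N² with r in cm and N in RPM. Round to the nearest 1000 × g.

RCF ≈ 189000 × g

r = 24.8 / 2 = 12.4 cm
RCF = 1.118 × 10⁻⁵ × 12.4 × (36888)² = 1.118 × 10⁻⁵ × 12.4 × 1,360,724,544 ≈ 188,640 × g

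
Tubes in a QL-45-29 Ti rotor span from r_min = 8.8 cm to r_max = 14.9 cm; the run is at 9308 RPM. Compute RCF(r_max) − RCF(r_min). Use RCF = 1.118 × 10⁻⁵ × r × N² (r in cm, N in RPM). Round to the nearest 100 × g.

5900 x g

RCF_max = 1.118 × 10⁻⁵ × 14.9 × (9308)² = 1.118 × 10⁻⁵ × 14.9 × 86,638,864 ≈ 14,432.5 × g
RCF_min = 1.118 × 10⁻⁵ × 8.8 × (9308)² = 1.118 × 10⁻⁵ × 8.8 × 86,638,864 ≈ 8,523.9 × g
ΔRCF = 14,432.5 − 8,523.9 = 5,908.6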